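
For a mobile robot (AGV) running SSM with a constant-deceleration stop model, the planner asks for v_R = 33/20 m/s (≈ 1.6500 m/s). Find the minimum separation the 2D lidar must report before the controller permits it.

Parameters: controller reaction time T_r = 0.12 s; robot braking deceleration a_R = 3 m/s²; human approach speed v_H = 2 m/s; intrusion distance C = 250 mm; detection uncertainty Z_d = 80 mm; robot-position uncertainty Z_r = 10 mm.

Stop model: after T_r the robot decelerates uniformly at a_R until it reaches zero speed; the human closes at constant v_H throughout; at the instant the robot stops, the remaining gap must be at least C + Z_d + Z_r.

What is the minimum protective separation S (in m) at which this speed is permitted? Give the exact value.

T_s = v_R/a_R = (33/20)/3 = 0.5500 s
robot in T_r: 1.6500·0.1200 = 0.1980 m
braking distance = 1.6500²/(2·3.0000) = 0.4537 m
person approaches 2.0000·(0.1200+0.5500) = 1.3400 m
margins: 0.2500+0.0800+0.0100 = 0.3400 m
S_min ≈ 0.1980+0.4537+1.3400+0.3400  ⇒  S_min = 9327/4000 m

S_min = 9327/4000 m = 2.3317 m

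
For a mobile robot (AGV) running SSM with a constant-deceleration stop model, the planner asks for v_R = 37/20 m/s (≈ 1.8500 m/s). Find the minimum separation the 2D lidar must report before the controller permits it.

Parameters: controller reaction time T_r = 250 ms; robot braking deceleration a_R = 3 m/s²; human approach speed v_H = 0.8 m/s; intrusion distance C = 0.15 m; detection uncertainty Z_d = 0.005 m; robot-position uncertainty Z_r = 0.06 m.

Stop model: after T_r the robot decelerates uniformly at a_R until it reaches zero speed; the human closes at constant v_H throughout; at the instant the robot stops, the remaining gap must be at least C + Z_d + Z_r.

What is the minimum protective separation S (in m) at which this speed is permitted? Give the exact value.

S_min = 1553/800 m = 1.9412 m

stop time T_s = (37/20)/3 = 0.6167 s
robot in T_r: 1.8500·0.2500 = 0.4625 m
robot under decel: 1.8500²/(2·3.0000) = 0.5704 m
human closes 0.8000·0.8667 = 0.6933 m
residual clearance needed = 0.1500+0.0050+0.0600 = 0.2150 m
S_min ≈ 0.4625+0.5704+0.6933+0.2150  ⇒  S_min = 1553/800 m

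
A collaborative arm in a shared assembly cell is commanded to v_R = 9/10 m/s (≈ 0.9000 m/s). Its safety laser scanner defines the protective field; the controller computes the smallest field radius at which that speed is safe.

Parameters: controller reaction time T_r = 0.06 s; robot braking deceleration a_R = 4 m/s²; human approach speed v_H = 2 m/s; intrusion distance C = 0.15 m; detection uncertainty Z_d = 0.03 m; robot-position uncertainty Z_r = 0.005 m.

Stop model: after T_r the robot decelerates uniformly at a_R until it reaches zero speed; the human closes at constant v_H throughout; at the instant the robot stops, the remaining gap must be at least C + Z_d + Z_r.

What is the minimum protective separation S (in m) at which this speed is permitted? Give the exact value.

S_min = 3641/4000 m = 0.9103 m

T_s = v_R/a_R = (9/10)/4 = 0.2250 s
robot in T_r: 0.9000·0.0600 = 0.0540 m
robot covers 0.9000·0.2250 − ½·4.0000·0.2250² = 0.1013 m while stopping
human over T_r+T_s: 2.0000·(0.0600+0.2250) = 0.5700 m
C+Z_d+Z_r = 0.1500+0.0300+0.0050 = 0.1850 m
S_min ≈ 0.0540+0.1013+0.5700+0.1850  ⇒  S_min = 3641/4000 m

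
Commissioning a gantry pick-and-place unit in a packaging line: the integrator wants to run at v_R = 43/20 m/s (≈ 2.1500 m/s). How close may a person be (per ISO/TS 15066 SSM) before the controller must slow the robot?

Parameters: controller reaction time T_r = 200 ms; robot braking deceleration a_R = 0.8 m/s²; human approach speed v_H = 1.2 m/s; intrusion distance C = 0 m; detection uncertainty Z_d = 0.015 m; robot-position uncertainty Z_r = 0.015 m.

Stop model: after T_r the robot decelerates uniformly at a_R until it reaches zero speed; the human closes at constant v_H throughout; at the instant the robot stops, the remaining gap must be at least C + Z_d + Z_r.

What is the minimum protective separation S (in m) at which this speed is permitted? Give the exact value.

S_min = 4361/640 m = 6.8141 m

T_s = v_R/a_R = (43/20)/(4/5) = 2.6875 s
robot in T_r: 2.1500·0.2000 = 0.4300 m
robot covers 2.1500·2.6875 − ½·0.8000·2.6875² = 2.8891 m while stopping
person approaches 1.2000·(0.2000+2.6875) = 3.4650 m
residual clearance needed = 0.0000+0.0150+0.0150 = 0.0300 m
S_min ≈ 0.4300+2.8891+3.4650+0.0300  ⇒  S_min = 4361/640 m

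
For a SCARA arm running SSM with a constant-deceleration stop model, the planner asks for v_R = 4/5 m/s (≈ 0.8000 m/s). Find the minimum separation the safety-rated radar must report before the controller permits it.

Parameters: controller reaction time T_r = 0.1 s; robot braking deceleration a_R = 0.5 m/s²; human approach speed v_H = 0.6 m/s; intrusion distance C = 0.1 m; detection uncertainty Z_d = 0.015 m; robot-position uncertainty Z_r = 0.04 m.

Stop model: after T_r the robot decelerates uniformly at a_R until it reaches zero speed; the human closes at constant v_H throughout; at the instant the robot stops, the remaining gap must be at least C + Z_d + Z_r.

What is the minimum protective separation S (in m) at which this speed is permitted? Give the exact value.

S_min = 379/200 m = 1.8950 m

T_s = v_R/a_R = (4/5)/(1/2) = 1.6000 s
robot in T_r: 0.8000·0.1000 = 0.0800 m
robot under decel: 0.8000²/(2·0.5000) = 0.6400 m
human over T_r+T_s: 0.6000·(0.1000+1.6000) = 1.0200 m
margins: 0.1000+0.0150+0.0400 = 0.1550 m
S_min ≈ 0.0800+0.6400+1.0200+0.1550  ⇒  S_min = 379/200 m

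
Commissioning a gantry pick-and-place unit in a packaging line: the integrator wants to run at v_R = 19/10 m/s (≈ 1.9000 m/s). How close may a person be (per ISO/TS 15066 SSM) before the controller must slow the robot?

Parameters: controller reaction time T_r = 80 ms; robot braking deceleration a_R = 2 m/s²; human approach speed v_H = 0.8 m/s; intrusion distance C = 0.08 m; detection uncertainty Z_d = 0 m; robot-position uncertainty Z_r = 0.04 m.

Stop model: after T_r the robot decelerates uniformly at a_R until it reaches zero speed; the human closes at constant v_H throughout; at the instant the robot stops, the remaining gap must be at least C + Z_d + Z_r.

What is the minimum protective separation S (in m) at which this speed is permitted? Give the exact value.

S_min = 3997/2000 m = 1.9985 m

braking lasts T_s = (19/10)/2 = 0.9500 s
robot in T_r: 1.9000·0.0800 = 0.1520 m
braking distance = 1.9000²/(2·2.0000) = 0.9025 m
human closes 0.8000·1.0300 = 0.8240 m
residual clearance needed = 0.0800+0.0000+0.0400 = 0.1200 m
S_min ≈ 0.1520+0.9025+0.8240+0.1200  ⇒  S_min = 3997/2000 m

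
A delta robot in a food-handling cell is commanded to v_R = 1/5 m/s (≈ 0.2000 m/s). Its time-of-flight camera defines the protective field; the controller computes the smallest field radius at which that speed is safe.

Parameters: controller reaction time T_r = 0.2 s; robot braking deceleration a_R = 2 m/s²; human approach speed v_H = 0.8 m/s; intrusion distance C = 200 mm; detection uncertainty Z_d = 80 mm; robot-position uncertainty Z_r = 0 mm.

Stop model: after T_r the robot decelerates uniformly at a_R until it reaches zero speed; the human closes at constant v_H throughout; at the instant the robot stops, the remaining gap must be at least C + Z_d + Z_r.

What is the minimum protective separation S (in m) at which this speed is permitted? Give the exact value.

stop time T_s = (1/5)/2 = 0.1000 s
robot in T_r: 0.2000·0.2000 = 0.0400 m
robot under decel: 0.2000²/(2·2.0000) = 0.0100 m
person approaches 0.8000·(0.2000+0.1000) = 0.2400 m
C+Z_d+Z_r = 0.2000+0.0800+0.0000 = 0.2800 m
S_min ≈ 0.0400+0.0100+0.2400+0.2800  ⇒  S_min = 57/100 m

S_min = 57/100 m = 0.5700 m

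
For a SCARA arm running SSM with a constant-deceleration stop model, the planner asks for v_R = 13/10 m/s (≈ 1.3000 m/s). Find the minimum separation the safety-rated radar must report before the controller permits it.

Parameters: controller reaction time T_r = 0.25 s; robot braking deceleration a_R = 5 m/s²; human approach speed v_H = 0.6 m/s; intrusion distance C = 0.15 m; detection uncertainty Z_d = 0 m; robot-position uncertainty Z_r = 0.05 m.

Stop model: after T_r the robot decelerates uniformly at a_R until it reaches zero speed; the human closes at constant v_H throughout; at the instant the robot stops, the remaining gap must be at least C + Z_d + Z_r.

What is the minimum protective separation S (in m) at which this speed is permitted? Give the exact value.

S_min = 1 m = 1.0000 m

braking lasts T_s = (13/10)/5 = 0.2600 s
reaction-phase robot travel = 1.3000·0.2500 = 0.3250 m
robot covers 1.3000·0.2600 − ½·5.0000·0.2600² = 0.1690 m while stopping
person approaches 0.6000·(0.2500+0.2600) = 0.3060 m
residual clearance needed = 0.1500+0.0000+0.0500 = 0.2000 m
S_min ≈ 0.3250+0.1690+0.3060+0.2000  ⇒  S_min = 1 m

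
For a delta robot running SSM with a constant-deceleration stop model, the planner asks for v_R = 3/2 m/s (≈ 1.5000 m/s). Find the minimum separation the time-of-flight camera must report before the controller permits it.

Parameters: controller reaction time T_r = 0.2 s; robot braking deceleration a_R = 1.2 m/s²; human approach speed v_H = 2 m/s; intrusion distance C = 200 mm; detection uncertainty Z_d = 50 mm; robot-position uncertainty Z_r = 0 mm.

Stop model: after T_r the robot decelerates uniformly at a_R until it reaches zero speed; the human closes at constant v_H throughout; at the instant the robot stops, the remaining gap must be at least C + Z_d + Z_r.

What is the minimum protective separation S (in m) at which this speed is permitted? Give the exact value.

stop time T_s = (3/2)/(6/5) = 1.2500 s
robot in T_r: 1.5000·0.2000 = 0.3000 m
robot under decel: 1.5000²/(2·1.2000) = 0.9375 m
person approaches 2.0000·(0.2000+1.2500) = 2.9000 m
residual clearance needed = 0.2000+0.0500+0.0000 = 0.2500 m
S_min ≈ 0.3000+0.9375+2.9000+0.2500  ⇒  S_min = 351/80 m

S_min = 351/80 m = 4.3875 m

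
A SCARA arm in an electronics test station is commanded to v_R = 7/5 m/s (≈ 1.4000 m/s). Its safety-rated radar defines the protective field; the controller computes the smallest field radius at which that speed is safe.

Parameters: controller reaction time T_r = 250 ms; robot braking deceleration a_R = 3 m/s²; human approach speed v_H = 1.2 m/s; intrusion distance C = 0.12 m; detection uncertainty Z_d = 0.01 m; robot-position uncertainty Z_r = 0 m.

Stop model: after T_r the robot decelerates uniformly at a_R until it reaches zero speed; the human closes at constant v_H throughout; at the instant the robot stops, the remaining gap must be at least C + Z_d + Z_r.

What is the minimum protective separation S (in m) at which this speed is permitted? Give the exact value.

braking lasts T_s = (7/5)/3 = 0.4667 s
reaction-phase robot travel = 1.4000·0.2500 = 0.3500 m
robot covers 1.4000·0.4667 − ½·3.0000·0.4667² = 0.3267 m while stopping
human closes 1.2000·0.7167 = 0.8600 m
margins: 0.1200+0.0100+0.0000 = 0.1300 m
S_min ≈ 0.3500+0.3267+0.8600+0.1300  ⇒  S_min = 5/3 m

S_min = 5/3 m = 1.6667 m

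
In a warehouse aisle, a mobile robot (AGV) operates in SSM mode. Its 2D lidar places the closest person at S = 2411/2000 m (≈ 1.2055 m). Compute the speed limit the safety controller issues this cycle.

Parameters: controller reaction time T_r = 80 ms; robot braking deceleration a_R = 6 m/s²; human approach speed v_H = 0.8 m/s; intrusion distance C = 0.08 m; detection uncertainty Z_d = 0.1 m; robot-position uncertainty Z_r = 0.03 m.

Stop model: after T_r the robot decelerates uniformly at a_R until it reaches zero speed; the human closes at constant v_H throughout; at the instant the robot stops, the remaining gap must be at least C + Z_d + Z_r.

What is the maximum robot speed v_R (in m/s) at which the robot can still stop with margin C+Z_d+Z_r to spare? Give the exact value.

at the boundary: (1/12)·v² + (16/75)·v + (-1863/2000) = 0
  disc = (16/75)² − 4·(1/12)·(-1863/2000) = 32041/90000 ; √disc = 179/300
  v_R = (−(16/75) + 179/300) / (2·(1/12)) = 23/10 m/s
check:
stop time T_s = (23/10)/6 = 0.3833 s
reaction-phase robot travel = 2.3000·0.0800 = 0.1840 m
braking distance = 2.3000²/(2·6.0000) = 0.4408 m
person approaches 0.8000·(0.0800+0.3833) = 0.3707 m
margins: 0.0800+0.1000+0.0300 = 0.2100 m
sum ≈ 0.1840+0.4408+0.3707+0.2100 ≈ 1.2055 m = S ✓

v_R_max = 23/10 m/s = 2.3000 m/s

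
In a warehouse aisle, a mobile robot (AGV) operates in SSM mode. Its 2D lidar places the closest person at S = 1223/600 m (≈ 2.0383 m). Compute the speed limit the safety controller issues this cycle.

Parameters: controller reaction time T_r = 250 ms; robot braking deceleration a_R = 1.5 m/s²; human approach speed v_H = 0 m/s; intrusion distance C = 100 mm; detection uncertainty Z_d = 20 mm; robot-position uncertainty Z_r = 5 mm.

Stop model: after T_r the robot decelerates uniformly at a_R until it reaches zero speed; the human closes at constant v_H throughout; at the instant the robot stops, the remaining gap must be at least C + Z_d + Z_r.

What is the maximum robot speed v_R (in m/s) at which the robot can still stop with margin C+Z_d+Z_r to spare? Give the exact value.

v_R_max = 41/20 m/s = 2.0500 m/s

at the boundary: (1/3)·v² + (1/4)·v + (-287/150) = 0
  disc = (1/4)² − 4·(1/3)·(-287/150) = 9409/3600 ; √disc = 97/60
  v_R = (−(1/4) + 97/60) / (2·(1/3)) = 41/20 m/s
check:
T_s = v_R/a_R = (41/20)/(3/2) = 1.3667 s
reaction-phase robot travel = 2.0500·0.2500 = 0.5125 m
braking distance = 2.0500²/(2·1.5000) = 1.4008 m
human closes 0.0000·1.6167 = 0.0000 m
residual clearance needed = 0.1000+0.0200+0.0050 = 0.1250 m
sum ≈ 0.5125+1.4008+0.0000+0.1250 ≈ 2.0383 m = S ✓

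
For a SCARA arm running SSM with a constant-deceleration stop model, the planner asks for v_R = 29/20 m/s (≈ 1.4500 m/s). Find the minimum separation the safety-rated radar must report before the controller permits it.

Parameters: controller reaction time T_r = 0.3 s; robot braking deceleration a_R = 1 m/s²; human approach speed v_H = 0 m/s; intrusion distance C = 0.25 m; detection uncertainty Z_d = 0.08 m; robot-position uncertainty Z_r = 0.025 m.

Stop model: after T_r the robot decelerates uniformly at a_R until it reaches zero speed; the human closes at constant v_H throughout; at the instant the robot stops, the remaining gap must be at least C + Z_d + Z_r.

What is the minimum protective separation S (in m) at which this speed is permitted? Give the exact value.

T_s = v_R/a_R = (29/20)/1 = 1.4500 s
robot in T_r: 1.4500·0.3000 = 0.4350 m
robot under decel: 1.4500²/(2·1.0000) = 1.0513 m
human over T_r+T_s: 0.0000·(0.3000+1.4500) = 0.0000 m
margins: 0.2500+0.0800+0.0250 = 0.3550 m
S_min ≈ 0.4350+1.0513+0.0000+0.3550  ⇒  S_min = 1473/800 m

S_min = 1473/800 m = 1.8413 m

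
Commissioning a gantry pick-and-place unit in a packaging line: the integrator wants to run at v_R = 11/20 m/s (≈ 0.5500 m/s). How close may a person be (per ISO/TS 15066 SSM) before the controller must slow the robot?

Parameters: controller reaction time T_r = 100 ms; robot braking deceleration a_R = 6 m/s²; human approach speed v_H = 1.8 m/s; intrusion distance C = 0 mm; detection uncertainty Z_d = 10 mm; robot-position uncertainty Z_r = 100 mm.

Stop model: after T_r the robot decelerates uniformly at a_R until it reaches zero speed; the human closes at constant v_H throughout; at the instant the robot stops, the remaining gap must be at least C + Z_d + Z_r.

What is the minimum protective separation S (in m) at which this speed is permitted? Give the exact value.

S_min = 2569/4800 m = 0.5352 m

braking lasts T_s = (11/20)/6 = 0.0917 s
robot covers v_R·T_r = 0.5500·0.1000 = 0.0550 m before braking
braking distance = 0.5500²/(2·6.0000) = 0.0252 m
person approaches 1.8000·(0.1000+0.0917) = 0.3450 m
C+Z_d+Z_r = 0.0000+0.0100+0.1000 = 0.1100 m
S_min ≈ 0.0550+0.0252+0.3450+0.1100  ⇒  S_min = 2569/4800 m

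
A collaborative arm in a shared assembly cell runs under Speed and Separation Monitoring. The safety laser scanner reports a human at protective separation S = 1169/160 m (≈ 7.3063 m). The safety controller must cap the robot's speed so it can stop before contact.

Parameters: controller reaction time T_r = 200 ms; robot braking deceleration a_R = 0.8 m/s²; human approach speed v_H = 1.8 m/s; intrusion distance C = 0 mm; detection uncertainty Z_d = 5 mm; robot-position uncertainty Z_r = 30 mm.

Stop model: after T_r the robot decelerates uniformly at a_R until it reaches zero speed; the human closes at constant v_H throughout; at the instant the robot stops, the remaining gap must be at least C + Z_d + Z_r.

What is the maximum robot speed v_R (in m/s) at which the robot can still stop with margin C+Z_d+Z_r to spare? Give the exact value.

collect terms ⇒ (5/8)·v_R² + (49/20)·v_R + (-5529/800) = 0
  disc = (49/20)² − 4·(5/8)·(-5529/800) = 37249/1600 ; √disc = 193/40
  v_R = (−(49/20) + 193/40) / (2·(5/8)) = 19/10 m/s
check:
braking lasts T_s = (19/10)/(4/5) = 2.3750 s
robot in T_r: 1.9000·0.2000 = 0.3800 m
robot covers 1.9000·2.3750 − ½·0.8000·2.3750² = 2.2563 m while stopping
person approaches 1.8000·(0.2000+2.3750) = 4.6350 m
C+Z_d+Z_r = 0.0000+0.0050+0.0300 = 0.0350 m
sum ≈ 0.3800+2.2563+4.6350+0.0350 ≈ 7.3063 m = S ✓

v_R_max = 19/10 m/s = 1.9000 m/s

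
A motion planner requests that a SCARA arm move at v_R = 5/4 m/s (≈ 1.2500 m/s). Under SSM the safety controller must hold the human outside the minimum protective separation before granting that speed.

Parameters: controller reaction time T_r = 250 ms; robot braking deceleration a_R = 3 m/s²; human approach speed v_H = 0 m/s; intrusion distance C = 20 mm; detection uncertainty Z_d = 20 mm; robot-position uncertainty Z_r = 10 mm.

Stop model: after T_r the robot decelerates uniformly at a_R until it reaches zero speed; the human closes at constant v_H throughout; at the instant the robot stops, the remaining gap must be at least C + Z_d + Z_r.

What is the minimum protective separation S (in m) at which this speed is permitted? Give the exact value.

S_min = 299/480 m = 0.6229 m

T_s = v_R/a_R = (5/4)/3 = 0.4167 s
reaction-phase robot travel = 1.2500·0.2500 = 0.3125 m
robot under decel: 1.2500²/(2·3.0000) = 0.2604 m
human over T_r+T_s: 0.0000·(0.2500+0.4167) = 0.0000 m
margins: 0.0200+0.0200+0.0100 = 0.0500 m
S_min ≈ 0.3125+0.2604+0.0000+0.0500  ⇒  S_min = 299/480 m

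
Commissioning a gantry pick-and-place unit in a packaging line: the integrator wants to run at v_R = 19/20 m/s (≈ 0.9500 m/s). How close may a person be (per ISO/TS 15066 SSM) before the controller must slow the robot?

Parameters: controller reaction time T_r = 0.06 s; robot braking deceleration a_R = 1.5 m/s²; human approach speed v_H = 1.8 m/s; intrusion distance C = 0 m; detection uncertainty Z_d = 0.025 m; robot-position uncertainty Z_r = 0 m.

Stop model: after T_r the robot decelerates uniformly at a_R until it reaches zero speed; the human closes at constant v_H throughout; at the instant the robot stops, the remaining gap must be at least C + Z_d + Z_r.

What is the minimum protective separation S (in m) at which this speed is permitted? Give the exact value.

S_min = 1957/1200 m = 1.6308 m

braking lasts T_s = (19/20)/(3/2) = 0.6333 s
robot in T_r: 0.9500·0.0600 = 0.0570 m
robot under decel: 0.9500²/(2·1.5000) = 0.3008 m
person approaches 1.8000·(0.0600+0.6333) = 1.2480 m
residual clearance needed = 0.0000+0.0250+0.0000 = 0.0250 m
S_min ≈ 0.0570+0.3008+1.2480+0.0250  ⇒  S_min = 1957/1200 m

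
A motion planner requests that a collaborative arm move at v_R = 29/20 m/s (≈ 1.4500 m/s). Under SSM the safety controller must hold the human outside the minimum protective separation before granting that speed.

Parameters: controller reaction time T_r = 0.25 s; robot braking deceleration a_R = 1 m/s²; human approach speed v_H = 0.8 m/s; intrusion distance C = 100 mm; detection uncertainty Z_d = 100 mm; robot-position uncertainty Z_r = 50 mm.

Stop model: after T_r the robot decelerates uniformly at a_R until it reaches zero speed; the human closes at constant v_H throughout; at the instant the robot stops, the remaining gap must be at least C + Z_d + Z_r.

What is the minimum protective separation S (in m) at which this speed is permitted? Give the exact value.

S_min = 2419/800 m = 3.0238 m

stop time T_s = (29/20)/1 = 1.4500 s
robot in T_r: 1.4500·0.2500 = 0.3625 m
braking distance = 1.4500²/(2·1.0000) = 1.0513 m
person approaches 0.8000·(0.2500+1.4500) = 1.3600 m
C+Z_d+Z_r = 0.1000+0.1000+0.0500 = 0.2500 m
S_min ≈ 0.3625+1.0513+1.3600+0.2500  ⇒  S_min = 2419/800 m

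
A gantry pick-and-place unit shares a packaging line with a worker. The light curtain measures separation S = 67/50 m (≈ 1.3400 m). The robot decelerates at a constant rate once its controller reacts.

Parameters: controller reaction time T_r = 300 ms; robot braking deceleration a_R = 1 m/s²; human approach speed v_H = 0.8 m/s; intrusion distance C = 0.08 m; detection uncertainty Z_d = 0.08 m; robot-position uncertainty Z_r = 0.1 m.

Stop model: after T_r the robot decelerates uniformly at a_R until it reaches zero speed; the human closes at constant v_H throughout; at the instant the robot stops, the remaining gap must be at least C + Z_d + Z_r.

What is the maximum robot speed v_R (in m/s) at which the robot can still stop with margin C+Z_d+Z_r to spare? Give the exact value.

v_R_max = 3/5 m/s = 0.6000 m/s

collect terms ⇒ (1/2)·v_R² + (11/10)·v_R + (-21/25) = 0
  disc = (11/10)² − 4·(1/2)·(-21/25) = 289/100 ; √disc = 17/10
  v_R = (−(11/10) + 17/10) / (2·(1/2)) = 3/5 m/s
check:
braking lasts T_s = (3/5)/1 = 0.6000 s
robot covers v_R·T_r = 0.6000·0.3000 = 0.1800 m before braking
robot covers 0.6000·0.6000 − ½·1.0000·0.6000² = 0.1800 m while stopping
human over T_r+T_s: 0.8000·(0.3000+0.6000) = 0.7200 m
residual clearance needed = 0.0800+0.0800+0.1000 = 0.2600 m
sum ≈ 0.1800+0.1800+0.7200+0.2600 ≈ 1.3400 m = S ✓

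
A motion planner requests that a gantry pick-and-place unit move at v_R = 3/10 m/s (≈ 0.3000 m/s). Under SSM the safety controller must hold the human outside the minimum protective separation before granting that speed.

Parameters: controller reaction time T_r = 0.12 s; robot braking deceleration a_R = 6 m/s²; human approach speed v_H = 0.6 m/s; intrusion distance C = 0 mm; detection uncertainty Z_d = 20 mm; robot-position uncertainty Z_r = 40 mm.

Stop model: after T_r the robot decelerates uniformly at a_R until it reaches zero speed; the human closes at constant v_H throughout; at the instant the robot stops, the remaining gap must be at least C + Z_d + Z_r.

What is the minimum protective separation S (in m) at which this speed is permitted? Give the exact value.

braking lasts T_s = (3/10)/6 = 0.0500 s
reaction-phase robot travel = 0.3000·0.1200 = 0.0360 m
robot under decel: 0.3000²/(2·6.0000) = 0.0075 m
person approaches 0.6000·(0.1200+0.0500) = 0.1020 m
C+Z_d+Z_r = 0.0000+0.0200+0.0400 = 0.0600 m
S_min ≈ 0.0360+0.0075+0.1020+0.0600  ⇒  S_min = 411/2000 m

S_min = 411/2000 m = 0.2055 m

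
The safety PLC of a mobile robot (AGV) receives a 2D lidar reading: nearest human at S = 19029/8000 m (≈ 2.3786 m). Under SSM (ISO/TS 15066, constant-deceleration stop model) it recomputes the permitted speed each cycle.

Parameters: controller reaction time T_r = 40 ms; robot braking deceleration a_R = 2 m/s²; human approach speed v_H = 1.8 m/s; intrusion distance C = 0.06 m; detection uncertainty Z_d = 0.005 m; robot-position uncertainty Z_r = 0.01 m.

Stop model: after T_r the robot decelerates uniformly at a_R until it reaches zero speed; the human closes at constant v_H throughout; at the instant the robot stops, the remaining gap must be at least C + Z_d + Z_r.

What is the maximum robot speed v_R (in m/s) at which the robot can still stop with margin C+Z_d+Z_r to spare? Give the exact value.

v_R_max = 33/20 m/s = 1.6500 m/s

collect terms ⇒ (1/4)·v_R² + (47/50)·v_R + (-17853/8000) = 0
  disc = (47/50)² − 4·(1/4)·(-17853/8000) = 124609/40000 ; √disc = 353/200
  v_R = (−(47/50) + 353/200) / (2·(1/4)) = 33/20 m/s
check:
T_s = v_R/a_R = (33/20)/2 = 0.8250 s
reaction-phase robot travel = 1.6500·0.0400 = 0.0660 m
robot under decel: 1.6500²/(2·2.0000) = 0.6806 m
human over T_r+T_s: 1.8000·(0.0400+0.8250) = 1.5570 m
margins: 0.0600+0.0050+0.0100 = 0.0750 m
sum ≈ 0.0660+0.6806+1.5570+0.0750 ≈ 2.3786 m = S ✓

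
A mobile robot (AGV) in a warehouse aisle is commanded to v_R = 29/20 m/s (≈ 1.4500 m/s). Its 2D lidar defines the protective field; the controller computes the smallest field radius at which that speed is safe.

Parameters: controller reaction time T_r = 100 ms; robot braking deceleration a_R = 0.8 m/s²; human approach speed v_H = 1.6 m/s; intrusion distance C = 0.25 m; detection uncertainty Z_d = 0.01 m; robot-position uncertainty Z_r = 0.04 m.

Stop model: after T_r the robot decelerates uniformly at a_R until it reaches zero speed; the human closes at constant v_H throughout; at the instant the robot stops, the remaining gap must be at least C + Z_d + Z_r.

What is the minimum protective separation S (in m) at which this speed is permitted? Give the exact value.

braking lasts T_s = (29/20)/(4/5) = 1.8125 s
reaction-phase robot travel = 1.4500·0.1000 = 0.1450 m
robot covers 1.4500·1.8125 − ½·0.8000·1.8125² = 1.3141 m while stopping
human closes 1.6000·1.9125 = 3.0600 m
margins: 0.2500+0.0100+0.0400 = 0.3000 m
S_min ≈ 0.1450+1.3141+3.0600+0.3000  ⇒  S_min = 15421/3200 m

S_min = 15421/3200 m = 4.8191 m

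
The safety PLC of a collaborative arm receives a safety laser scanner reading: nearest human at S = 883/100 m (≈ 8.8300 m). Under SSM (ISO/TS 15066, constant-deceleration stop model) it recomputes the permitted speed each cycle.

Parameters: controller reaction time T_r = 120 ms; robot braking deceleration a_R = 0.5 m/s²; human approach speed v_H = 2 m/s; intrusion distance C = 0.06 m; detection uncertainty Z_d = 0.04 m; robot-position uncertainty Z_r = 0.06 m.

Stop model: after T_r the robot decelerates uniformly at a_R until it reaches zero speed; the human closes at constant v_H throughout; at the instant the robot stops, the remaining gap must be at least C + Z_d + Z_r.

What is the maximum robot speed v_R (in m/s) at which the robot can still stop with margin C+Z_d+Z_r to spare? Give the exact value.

v_R_max = 3/2 m/s = 1.5000 m/s

collect terms ⇒ (1)·v_R² + (103/25)·v_R + (-843/100) = 0
  disc = (103/25)² − 4·(1)·(-843/100) = 31684/625 ; √disc = 178/25
  v_R = (−(103/25) + 178/25) / (2·(1)) = 3/2 m/s
check:
T_s = v_R/a_R = (3/2)/(1/2) = 3.0000 s
reaction-phase robot travel = 1.5000·0.1200 = 0.1800 m
robot covers 1.5000·3.0000 − ½·0.5000·3.0000² = 2.2500 m while stopping
person approaches 2.0000·(0.1200+3.0000) = 6.2400 m
margins: 0.0600+0.0400+0.0600 = 0.1600 m
sum ≈ 0.1800+2.2500+6.2400+0.1600 ≈ 8.8300 m = S ✓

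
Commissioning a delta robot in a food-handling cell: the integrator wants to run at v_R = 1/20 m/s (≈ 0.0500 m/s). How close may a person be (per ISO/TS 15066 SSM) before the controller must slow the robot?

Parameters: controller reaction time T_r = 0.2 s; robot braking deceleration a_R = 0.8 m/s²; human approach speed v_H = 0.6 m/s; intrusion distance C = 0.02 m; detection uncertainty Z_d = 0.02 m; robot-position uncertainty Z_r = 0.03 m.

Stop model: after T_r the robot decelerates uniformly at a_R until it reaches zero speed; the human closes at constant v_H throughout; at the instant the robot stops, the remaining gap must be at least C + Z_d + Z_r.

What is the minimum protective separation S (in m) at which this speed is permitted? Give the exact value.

stop time T_s = (1/20)/(4/5) = 0.0625 s
reaction-phase robot travel = 0.0500·0.2000 = 0.0100 m
braking distance = 0.0500²/(2·0.8000) = 0.0016 m
human closes 0.6000·0.2625 = 0.1575 m
margins: 0.0200+0.0200+0.0300 = 0.0700 m
S_min ≈ 0.0100+0.0016+0.1575+0.0700  ⇒  S_min = 153/640 m

S_min = 153/640 m = 0.2391 m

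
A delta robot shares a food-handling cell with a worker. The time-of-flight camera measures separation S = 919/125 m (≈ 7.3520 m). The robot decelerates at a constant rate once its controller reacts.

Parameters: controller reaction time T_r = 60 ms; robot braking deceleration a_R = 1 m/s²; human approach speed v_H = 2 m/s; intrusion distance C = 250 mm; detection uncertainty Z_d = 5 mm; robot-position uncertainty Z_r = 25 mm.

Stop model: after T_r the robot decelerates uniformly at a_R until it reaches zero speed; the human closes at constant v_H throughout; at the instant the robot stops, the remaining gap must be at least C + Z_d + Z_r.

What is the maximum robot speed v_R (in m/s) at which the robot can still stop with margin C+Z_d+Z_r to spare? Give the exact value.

v_R_max = 11/5 m/s = 2.2000 m/s

collect terms ⇒ (1/2)·v_R² + (103/50)·v_R + (-869/125) = 0
  disc = (103/50)² − 4·(1/2)·(-869/125) = 45369/2500 ; √disc = 213/50
  v_R = (−(103/50) + 213/50) / (2·(1/2)) = 11/5 m/s
check:
T_s = v_R/a_R = (11/5)/1 = 2.2000 s
robot covers v_R·T_r = 2.2000·0.0600 = 0.1320 m before braking
robot covers 2.2000·2.2000 − ½·1.0000·2.2000² = 2.4200 m while stopping
person approaches 2.0000·(0.0600+2.2000) = 4.5200 m
residual clearance needed = 0.2500+0.0050+0.0250 = 0.2800 m
sum ≈ 0.1320+2.4200+4.5200+0.2800 ≈ 7.3520 m = S ✓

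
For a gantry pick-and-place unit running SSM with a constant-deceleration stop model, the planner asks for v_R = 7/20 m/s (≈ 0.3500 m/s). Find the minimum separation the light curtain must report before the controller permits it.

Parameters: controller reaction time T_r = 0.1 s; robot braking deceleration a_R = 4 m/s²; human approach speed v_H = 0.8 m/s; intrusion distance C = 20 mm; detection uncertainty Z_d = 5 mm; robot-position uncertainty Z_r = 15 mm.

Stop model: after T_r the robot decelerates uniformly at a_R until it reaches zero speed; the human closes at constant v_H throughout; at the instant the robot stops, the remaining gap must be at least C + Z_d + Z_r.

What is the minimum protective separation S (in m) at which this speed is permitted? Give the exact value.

T_s = v_R/a_R = (7/20)/4 = 0.0875 s
robot covers v_R·T_r = 0.3500·0.1000 = 0.0350 m before braking
braking distance = 0.3500²/(2·4.0000) = 0.0153 m
human over T_r+T_s: 0.8000·(0.1000+0.0875) = 0.1500 m
residual clearance needed = 0.0200+0.0050+0.0150 = 0.0400 m
S_min ≈ 0.0350+0.0153+0.1500+0.0400  ⇒  S_min = 769/3200 m

S_min = 769/3200 m = 0.2403 m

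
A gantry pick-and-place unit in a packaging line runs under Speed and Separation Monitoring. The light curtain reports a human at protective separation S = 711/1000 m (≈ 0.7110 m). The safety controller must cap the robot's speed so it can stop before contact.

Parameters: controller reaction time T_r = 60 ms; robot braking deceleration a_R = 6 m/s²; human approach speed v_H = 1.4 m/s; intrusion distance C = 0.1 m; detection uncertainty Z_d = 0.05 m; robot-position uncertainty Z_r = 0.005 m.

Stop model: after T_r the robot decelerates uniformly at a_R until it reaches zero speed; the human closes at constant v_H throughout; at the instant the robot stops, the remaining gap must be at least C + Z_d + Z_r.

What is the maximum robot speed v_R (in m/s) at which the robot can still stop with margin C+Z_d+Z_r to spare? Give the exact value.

v_R_max = 6/5 m/s = 1.2000 m/s

quadratic (1/12)·v² + (22/75)·v + (-59/125) = 0
  disc = (22/75)² − 4·(1/12)·(-59/125) = 1369/5625 ; √disc = 37/75
  v_R = (−(22/75) + 37/75) / (2·(1/12)) = 6/5 m/s
check:
stop time T_s = (6/5)/6 = 0.2000 s
reaction-phase robot travel = 1.2000·0.0600 = 0.0720 m
robot under decel: 1.2000²/(2·6.0000) = 0.1200 m
human closes 1.4000·0.2600 = 0.3640 m
margins: 0.1000+0.0500+0.0050 = 0.1550 m
sum ≈ 0.0720+0.1200+0.3640+0.1550 ≈ 0.7110 m = S ✓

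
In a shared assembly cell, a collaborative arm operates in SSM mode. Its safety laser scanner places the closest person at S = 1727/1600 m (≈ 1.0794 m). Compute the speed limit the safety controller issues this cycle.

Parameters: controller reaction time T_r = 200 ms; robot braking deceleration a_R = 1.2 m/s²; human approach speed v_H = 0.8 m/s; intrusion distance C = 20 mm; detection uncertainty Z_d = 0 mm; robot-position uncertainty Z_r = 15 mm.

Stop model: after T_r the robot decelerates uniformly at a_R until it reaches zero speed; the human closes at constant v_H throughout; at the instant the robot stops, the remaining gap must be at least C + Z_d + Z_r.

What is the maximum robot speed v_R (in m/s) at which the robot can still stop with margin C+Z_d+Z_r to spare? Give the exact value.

v_R_max = 3/4 m/s = 0.7500 m/s

quadratic (5/12)·v² + (13/15)·v + (-283/320) = 0
  disc = (13/15)² − 4·(5/12)·(-283/320) = 32041/14400 ; √disc = 179/120
  v_R = (−(13/15) + 179/120) / (2·(5/12)) = 3/4 m/s
check:
braking lasts T_s = (3/4)/(6/5) = 0.6250 s
robot covers v_R·T_r = 0.7500·0.2000 = 0.1500 m before braking
braking distance = 0.7500²/(2·1.2000) = 0.2344 m
human over T_r+T_s: 0.8000·(0.2000+0.6250) = 0.6600 m
margins: 0.0200+0.0000+0.0150 = 0.0350 m
sum ≈ 0.1500+0.2344+0.6600+0.0350 ≈ 1.0794 m = S ✓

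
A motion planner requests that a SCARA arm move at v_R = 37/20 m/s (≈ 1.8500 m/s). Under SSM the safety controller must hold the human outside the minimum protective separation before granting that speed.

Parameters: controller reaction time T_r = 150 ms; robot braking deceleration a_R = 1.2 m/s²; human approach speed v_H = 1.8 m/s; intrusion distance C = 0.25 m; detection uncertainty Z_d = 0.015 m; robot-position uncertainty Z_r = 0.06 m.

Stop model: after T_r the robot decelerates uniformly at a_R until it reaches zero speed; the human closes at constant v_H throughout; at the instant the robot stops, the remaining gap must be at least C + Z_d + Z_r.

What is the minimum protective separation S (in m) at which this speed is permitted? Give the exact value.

T_s = v_R/a_R = (37/20)/(6/5) = 1.5417 s
robot covers v_R·T_r = 1.8500·0.1500 = 0.2775 m before braking
braking distance = 1.8500²/(2·1.2000) = 1.4260 m
person approaches 1.8000·(0.1500+1.5417) = 3.0450 m
margins: 0.2500+0.0150+0.0600 = 0.3250 m
S_min ≈ 0.2775+1.4260+3.0450+0.3250  ⇒  S_min = 24353/4800 m

S_min = 24353/4800 m = 5.0735 m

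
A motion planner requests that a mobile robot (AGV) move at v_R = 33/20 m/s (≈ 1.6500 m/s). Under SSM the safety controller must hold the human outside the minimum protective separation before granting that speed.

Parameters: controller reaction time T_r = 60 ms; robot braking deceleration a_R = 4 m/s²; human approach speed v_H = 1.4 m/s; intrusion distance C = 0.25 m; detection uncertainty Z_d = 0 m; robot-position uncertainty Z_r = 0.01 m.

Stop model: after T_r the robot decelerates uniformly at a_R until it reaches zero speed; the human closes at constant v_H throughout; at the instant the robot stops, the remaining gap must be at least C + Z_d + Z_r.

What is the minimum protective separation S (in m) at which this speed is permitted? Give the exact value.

S_min = 21773/16000 m = 1.3608 m

stop time T_s = (33/20)/4 = 0.4125 s
robot covers v_R·T_r = 1.6500·0.0600 = 0.0990 m before braking
robot under decel: 1.6500²/(2·4.0000) = 0.3403 m
human closes 1.4000·0.4725 = 0.6615 m
margins: 0.2500+0.0000+0.0100 = 0.2600 m
S_min ≈ 0.0990+0.3403+0.6615+0.2600  ⇒  S_min = 21773/16000 m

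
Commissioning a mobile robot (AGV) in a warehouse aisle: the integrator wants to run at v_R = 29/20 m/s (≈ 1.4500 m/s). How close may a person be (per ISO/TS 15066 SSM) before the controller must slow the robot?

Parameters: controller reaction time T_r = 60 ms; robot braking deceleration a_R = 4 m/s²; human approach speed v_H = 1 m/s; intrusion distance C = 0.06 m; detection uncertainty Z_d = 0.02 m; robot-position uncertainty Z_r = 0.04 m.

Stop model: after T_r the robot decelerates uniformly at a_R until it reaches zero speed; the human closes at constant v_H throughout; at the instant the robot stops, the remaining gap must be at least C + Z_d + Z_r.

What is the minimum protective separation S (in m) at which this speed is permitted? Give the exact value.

S_min = 14277/16000 m = 0.8923 m

stop time T_s = (29/20)/4 = 0.3625 s
robot covers v_R·T_r = 1.4500·0.0600 = 0.0870 m before braking
robot under decel: 1.4500²/(2·4.0000) = 0.2628 m
human over T_r+T_s: 1.0000·(0.0600+0.3625) = 0.4225 m
margins: 0.0600+0.0200+0.0400 = 0.1200 m
S_min ≈ 0.0870+0.2628+0.4225+0.1200  ⇒  S_min = 14277/16000 m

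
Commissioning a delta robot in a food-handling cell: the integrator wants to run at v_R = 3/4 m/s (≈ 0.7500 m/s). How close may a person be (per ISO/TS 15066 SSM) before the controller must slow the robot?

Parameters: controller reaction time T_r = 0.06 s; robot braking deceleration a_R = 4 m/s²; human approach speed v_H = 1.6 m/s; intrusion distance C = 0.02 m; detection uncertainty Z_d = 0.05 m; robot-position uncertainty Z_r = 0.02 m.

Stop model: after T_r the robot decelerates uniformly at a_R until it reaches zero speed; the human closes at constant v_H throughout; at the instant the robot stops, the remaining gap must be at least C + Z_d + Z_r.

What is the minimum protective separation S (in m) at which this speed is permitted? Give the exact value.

T_s = v_R/a_R = (3/4)/4 = 0.1875 s
reaction-phase robot travel = 0.7500·0.0600 = 0.0450 m
braking distance = 0.7500²/(2·4.0000) = 0.0703 m
human closes 1.6000·0.2475 = 0.3960 m
residual clearance needed = 0.0200+0.0500+0.0200 = 0.0900 m
S_min ≈ 0.0450+0.0703+0.3960+0.0900  ⇒  S_min = 9621/16000 m

S_min = 9621/16000 m = 0.6013 m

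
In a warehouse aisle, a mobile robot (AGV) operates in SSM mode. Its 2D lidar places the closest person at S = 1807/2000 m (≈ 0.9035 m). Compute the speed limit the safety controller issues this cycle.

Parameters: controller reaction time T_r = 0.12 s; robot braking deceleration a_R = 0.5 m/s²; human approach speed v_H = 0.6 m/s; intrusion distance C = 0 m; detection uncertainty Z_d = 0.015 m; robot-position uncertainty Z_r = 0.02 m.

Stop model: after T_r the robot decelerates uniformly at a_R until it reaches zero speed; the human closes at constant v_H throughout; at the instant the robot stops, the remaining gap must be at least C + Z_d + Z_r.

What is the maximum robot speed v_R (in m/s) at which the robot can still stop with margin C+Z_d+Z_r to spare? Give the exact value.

at the boundary: (1)·v² + (33/25)·v + (-1593/2000) = 0
  disc = (33/25)² − 4·(1)·(-1593/2000) = 12321/2500 ; √disc = 111/50
  v_R = (−(33/25) + 111/50) / (2·(1)) = 9/20 m/s
check:
stop time T_s = (9/20)/(1/2) = 0.9000 s
robot covers v_R·T_r = 0.4500·0.1200 = 0.0540 m before braking
robot under decel: 0.4500²/(2·0.5000) = 0.2025 m
human over T_r+T_s: 0.6000·(0.1200+0.9000) = 0.6120 m
C+Z_d+Z_r = 0.0000+0.0150+0.0200 = 0.0350 m
sum ≈ 0.0540+0.2025+0.6120+0.0350 ≈ 0.9035 m = S ✓

v_R_max = 9/20 m/s = 0.4500 m/s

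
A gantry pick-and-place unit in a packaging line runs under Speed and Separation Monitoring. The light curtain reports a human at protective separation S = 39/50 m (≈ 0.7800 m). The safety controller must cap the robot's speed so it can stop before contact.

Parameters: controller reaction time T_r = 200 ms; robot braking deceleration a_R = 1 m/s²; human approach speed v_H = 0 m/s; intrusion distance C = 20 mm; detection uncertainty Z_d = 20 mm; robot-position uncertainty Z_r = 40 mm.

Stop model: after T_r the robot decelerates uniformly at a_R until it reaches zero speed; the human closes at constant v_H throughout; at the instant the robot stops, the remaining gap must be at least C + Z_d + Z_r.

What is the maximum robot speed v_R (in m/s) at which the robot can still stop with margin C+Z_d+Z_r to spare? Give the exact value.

at the boundary: (1/2)·v² + (1/5)·v + (-7/10) = 0
  disc = (1/5)² − 4·(1/2)·(-7/10) = 36/25 ; √disc = 6/5
  v_R = (−(1/5) + 6/5) / (2·(1/2)) = 1 m/s
check:
braking lasts T_s = 1/1 = 1.0000 s
reaction-phase robot travel = 1.0000·0.2000 = 0.2000 m
robot covers 1.0000·1.0000 − ½·1.0000·1.0000² = 0.5000 m while stopping
person approaches 0.0000·(0.2000+1.0000) = 0.0000 m
margins: 0.0200+0.0200+0.0400 = 0.0800 m
sum ≈ 0.2000+0.5000+0.0000+0.0800 ≈ 0.7800 m = S ✓

v_R_max = 1 m/s = 1.0000 m/s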